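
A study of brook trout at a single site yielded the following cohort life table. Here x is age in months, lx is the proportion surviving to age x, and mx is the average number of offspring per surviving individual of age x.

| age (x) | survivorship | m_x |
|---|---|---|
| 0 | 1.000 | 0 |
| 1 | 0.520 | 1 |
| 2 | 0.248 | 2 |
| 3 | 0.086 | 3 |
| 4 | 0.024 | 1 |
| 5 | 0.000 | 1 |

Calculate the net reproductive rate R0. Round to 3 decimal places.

1.298

lx·mx by age: 0, 0.52, 0.496, 0.258, 0.024, 0
R0 = Σ lx·mx = 1.298 → 1.298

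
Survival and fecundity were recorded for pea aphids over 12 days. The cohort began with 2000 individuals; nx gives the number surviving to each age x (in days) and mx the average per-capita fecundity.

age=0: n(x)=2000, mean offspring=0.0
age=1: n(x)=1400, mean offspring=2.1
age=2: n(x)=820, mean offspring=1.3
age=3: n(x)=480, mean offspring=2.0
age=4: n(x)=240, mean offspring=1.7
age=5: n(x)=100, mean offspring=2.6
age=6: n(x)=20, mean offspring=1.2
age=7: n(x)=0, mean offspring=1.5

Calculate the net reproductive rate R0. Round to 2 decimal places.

2.83

lx = nx/n0 = nx/2000: 1, 0.7, 0.41, 0.24, 0.12, 0.05, 0.01, 0
lx·mx by age: 0, 1.47, 0.533, 0.48, 0.204, 0.13, 0.012, 0
R0 = Σ lx·mx = 2.829 → 2.83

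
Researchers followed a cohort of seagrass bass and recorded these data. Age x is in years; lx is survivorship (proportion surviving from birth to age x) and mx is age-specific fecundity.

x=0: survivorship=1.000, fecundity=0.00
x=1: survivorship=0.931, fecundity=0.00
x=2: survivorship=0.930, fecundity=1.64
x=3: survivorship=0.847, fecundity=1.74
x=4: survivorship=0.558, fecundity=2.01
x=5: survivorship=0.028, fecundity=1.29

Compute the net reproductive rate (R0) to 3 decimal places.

4.157

lx·mx by age: 0, 0, 1.5252, 1.47378, 1.12158, 0.03612
R0 = Σ lx·mx = 4.15668 → 4.157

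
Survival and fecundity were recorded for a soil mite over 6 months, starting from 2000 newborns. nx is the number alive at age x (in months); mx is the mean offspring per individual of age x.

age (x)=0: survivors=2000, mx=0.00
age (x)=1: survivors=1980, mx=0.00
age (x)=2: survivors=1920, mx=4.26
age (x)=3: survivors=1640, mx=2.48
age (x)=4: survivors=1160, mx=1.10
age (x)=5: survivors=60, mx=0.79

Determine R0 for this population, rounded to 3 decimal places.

lx = nx/n0 = nx/2000: 1, 0.99, 0.96, 0.82, 0.58, 0.03
lx·mx by age: 0, 0, 4.0896, 2.0336, 0.638, 0.0237
R0 = Σ lx·mx = 6.7849 → 6.785

6.785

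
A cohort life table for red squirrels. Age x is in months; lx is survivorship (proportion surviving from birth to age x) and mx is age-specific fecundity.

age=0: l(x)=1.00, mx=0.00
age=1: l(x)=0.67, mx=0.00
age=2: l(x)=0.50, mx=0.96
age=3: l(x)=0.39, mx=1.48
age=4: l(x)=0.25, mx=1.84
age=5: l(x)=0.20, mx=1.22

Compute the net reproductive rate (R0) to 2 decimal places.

1.76

lx·mx by age: 0, 0, 0.48, 0.5772, 0.46, 0.244
R0 = Σ lx·mx = 1.7612 → 1.76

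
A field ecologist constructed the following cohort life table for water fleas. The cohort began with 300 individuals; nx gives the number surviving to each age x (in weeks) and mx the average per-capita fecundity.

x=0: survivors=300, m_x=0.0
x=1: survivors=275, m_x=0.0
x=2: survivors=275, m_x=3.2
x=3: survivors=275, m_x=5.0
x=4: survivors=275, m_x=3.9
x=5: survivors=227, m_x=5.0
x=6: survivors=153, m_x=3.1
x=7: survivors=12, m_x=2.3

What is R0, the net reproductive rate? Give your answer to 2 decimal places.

lx = nx/n0 = nx/300: 1, 0.91667…, 0.91667…, 0.91667…, 0.91667…, 0.75667…, 0.51, 0.04
lx·mx by age: 0, 0, 2.933333…, 4.583333…, 3.575…, 3.783333…, 1.581, 0.092
R0 = Σ lx·mx = 16.548… → 16.55

16.55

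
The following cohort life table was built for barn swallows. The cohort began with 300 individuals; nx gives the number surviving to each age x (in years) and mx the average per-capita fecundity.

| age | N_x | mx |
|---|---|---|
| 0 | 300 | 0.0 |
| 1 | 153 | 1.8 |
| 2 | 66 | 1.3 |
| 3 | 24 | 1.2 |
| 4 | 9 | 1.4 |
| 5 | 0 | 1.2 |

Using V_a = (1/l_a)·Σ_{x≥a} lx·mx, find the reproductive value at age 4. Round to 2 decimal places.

lx = nx/n0 = nx/300: 1, 0.51, 0.22, 0.08, 0.03, 0
lx·mx for x ≥ 4: 0.042, 0 → sum = 0.042
V_4 = 0.042 / l_4 = 0.042 / 0.03 = 1.4 → 1.40

1.40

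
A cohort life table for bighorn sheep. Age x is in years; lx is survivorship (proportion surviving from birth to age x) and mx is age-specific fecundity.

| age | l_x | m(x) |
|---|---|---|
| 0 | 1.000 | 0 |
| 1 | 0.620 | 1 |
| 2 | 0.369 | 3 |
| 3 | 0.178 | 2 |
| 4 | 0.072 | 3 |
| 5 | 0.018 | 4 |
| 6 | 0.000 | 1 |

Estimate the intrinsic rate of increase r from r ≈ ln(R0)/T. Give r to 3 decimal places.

R0 = Σ lx·mx = 0 + 0.62 + 1.107 + 0.356 + 0.216 + 0.072 + 0 = 2.371
Σ x·lx·mx = 5.126; T = 5.126/2.371 = 2.16196…
r ≈ ln(R0)/T = ln(2.371)/2.16196… = 0.39932… → 0.399

0.399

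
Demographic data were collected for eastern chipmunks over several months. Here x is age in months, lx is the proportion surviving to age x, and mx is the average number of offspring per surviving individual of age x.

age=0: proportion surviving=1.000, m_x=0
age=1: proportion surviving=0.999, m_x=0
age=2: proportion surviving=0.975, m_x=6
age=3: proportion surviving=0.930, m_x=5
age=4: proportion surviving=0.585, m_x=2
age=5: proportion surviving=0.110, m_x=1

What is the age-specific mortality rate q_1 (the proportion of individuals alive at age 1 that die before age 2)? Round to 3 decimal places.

q_1 = (l_1 − l_2) / l_1 = (0.999 − 0.975) / 0.999
     = 0.024 / 0.999 = 0.024024… → 0.024

0.024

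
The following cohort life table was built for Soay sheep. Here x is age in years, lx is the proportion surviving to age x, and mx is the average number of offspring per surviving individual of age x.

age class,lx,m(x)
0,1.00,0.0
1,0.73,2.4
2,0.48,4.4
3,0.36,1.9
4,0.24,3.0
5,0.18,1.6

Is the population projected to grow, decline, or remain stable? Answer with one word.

R0 = Σ lx·mx = 0 + 1.752 + 2.112 + 0.684 + 0.72 + 0.288 = 5.556
R0 > 1, so the population is growing.

growing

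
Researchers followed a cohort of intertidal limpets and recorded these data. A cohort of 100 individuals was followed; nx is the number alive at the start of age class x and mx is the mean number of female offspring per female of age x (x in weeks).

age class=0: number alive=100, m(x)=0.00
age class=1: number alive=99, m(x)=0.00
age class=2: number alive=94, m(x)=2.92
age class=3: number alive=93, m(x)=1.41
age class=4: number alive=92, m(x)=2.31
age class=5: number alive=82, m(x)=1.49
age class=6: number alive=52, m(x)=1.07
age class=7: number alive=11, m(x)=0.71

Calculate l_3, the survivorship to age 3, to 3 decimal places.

l_3 = n_3/n_0 = 93/100 = 0.93 → 0.930

0.930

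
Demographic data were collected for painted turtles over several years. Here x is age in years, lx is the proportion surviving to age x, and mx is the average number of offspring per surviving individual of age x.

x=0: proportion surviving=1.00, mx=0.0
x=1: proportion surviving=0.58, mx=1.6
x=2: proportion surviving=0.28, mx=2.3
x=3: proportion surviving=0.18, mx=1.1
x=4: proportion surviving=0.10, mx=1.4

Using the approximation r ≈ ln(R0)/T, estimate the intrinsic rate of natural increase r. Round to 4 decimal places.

0.3668

R0 = Σ lx·mx = 0 + 0.928 + 0.644 + 0.198 + 0.14 = 1.91
Σ x·lx·mx = 3.37; T = 3.37/1.91 = 1.7644…
r ≈ ln(R0)/T = ln(1.91)/1.7644… = 0.366756… → 0.3668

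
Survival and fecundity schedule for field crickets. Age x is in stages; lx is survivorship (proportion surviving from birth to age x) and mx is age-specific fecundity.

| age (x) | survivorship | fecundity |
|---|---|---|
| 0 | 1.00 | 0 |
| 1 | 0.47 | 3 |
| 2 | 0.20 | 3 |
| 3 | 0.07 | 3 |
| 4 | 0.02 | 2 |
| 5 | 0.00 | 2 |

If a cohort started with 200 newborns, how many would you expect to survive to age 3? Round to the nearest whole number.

Expected survivors = N0 · l_3 = 200 × 0.07 = 14 → 14

14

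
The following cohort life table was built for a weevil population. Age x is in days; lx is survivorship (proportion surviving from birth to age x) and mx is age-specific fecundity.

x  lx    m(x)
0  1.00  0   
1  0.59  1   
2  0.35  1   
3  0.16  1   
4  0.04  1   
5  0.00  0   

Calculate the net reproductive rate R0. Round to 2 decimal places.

1.14

lx·mx by age: 0, 0.59, 0.35, 0.16, 0.04, 0
R0 = Σ lx·mx = 1.14 → 1.14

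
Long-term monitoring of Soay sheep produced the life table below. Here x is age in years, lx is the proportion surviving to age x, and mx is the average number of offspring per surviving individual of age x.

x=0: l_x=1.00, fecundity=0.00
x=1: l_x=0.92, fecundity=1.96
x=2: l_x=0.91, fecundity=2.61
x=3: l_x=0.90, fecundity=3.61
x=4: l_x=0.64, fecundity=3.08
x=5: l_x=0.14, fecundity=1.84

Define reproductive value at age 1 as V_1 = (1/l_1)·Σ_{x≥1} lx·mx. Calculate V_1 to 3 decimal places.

10.496

lx·mx for x ≥ 1: 1.8032, 2.3751, 3.249, 1.9712, 0.2576 → sum = 9.6561
V_1 = 9.6561 / l_1 = 9.6561 / 0.92 = 10.495761… → 10.496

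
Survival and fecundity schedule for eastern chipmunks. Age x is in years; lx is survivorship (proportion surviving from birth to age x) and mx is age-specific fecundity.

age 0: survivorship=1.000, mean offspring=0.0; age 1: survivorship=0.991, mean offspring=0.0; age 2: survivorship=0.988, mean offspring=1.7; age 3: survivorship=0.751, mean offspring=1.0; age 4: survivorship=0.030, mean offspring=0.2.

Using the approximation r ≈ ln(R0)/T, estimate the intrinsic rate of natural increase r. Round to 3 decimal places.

0.385

R0 = Σ lx·mx = 0 + 0 + 1.6796 + 0.751 + 0.006 = 2.4366
Σ x·lx·mx = 5.6362; T = 5.6362/2.4366 = 2.31314…
r ≈ ln(R0)/T = ln(2.4366)/2.31314… = 0.38502… → 0.385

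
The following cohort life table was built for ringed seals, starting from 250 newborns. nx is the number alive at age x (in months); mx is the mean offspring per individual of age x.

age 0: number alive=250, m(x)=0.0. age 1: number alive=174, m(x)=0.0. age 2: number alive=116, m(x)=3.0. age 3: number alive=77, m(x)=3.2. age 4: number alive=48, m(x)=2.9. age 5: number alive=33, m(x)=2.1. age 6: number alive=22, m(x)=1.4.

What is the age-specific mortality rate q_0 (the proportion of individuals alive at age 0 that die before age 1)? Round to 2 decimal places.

0.30

lx = nx/n0 = nx/250: 1, 0.696, 0.464, 0.308, 0.192, 0.132, 0.088
q_0 = (l_0 − l_1) / l_0 = (1 − 0.696) / 1
     = 0.304 / 1 = 0.304 → 0.30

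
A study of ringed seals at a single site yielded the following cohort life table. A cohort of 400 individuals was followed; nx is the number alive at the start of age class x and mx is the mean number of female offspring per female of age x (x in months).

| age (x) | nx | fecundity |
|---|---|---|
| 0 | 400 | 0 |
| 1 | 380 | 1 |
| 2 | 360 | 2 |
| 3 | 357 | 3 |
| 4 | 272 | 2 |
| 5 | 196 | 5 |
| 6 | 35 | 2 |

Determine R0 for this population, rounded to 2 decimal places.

9.41

lx = nx/n0 = nx/400: 1, 0.95, 0.9, 0.8925, 0.68, 0.49, 0.0875
lx·mx by age: 0, 0.95, 1.8, 2.6775, 1.36, 2.45, 0.175
R0 = Σ lx·mx = 9.4125 → 9.41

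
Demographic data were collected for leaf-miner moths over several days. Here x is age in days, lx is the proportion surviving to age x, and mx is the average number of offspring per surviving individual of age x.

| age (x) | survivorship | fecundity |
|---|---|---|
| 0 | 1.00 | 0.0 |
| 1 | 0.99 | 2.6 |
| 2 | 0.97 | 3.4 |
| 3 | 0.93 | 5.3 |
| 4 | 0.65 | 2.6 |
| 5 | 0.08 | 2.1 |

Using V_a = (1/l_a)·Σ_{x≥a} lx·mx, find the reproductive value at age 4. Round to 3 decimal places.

lx·mx for x ≥ 4: 1.69, 0.168 → sum = 1.858
V_4 = 1.858 / l_4 = 1.858 / 0.65 = 2.858462… → 2.858

2.858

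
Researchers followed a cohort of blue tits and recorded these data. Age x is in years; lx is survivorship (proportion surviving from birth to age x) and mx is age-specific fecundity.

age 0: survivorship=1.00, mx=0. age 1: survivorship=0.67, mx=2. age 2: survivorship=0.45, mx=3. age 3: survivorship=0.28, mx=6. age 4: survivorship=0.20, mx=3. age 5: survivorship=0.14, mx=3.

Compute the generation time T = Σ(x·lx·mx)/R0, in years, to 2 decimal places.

2.52

lx·mx: 0, 1.34, 1.35, 1.68, 0.6, 0.42 → R0 = 5.39
x·lx·mx: 0, 1.34, 2.7, 5.04, 2.4, 2.1 → Σ = 13.58
T = 13.58 / 5.39 = 2.519481… → 2.52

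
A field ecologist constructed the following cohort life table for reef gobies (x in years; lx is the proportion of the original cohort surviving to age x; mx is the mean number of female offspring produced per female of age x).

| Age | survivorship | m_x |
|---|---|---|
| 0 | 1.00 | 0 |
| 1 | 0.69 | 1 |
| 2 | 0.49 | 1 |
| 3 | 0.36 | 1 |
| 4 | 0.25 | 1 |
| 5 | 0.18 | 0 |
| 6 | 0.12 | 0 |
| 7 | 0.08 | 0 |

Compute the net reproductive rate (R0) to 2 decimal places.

lx·mx by age: 0, 0.69, 0.49, 0.36, 0.25, 0, 0, 0
R0 = Σ lx·mx = 1.79 → 1.79

1.79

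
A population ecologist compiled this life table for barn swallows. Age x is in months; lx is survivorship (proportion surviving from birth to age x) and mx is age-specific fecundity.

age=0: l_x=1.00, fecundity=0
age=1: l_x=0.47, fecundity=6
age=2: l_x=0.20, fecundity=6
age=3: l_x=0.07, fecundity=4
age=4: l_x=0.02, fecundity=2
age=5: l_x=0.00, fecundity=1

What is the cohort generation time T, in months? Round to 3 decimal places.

1.433

lx·mx: 0, 2.82, 1.2, 0.28, 0.04, 0 → R0 = 4.34
x·lx·mx: 0, 2.82, 2.4, 0.84, 0.16, 0 → Σ = 6.22
T = 6.22 / 4.34 = 1.43318… → 1.433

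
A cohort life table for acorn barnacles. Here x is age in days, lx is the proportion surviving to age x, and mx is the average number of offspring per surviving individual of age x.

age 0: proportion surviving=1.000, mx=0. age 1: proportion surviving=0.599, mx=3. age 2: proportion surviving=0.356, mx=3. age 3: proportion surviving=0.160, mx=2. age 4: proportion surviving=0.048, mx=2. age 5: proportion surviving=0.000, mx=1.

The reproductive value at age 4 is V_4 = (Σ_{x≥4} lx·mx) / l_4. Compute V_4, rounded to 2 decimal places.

lx·mx for x ≥ 4: 0.096, 0 → sum = 0.096
V_4 = 0.096 / l_4 = 0.096 / 0.048 = 2 → 2.00

2.00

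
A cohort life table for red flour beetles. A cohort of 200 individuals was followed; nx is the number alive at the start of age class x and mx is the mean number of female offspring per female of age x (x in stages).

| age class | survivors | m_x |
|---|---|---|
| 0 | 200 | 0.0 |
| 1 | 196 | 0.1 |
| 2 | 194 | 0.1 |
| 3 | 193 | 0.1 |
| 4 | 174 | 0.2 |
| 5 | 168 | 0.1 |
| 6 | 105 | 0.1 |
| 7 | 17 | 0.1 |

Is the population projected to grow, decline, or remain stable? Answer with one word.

lx = nx/n0 = nx/200: 1, 0.98, 0.97, 0.965, 0.87, 0.84, 0.525, 0.085
R0 = Σ lx·mx = 0 + 0.098 + 0.097 + 0.0965 + 0.174 + 0.084 + 0.0525 + 0.0085 = 0.6105
R0 < 1, so the population is declining.

declining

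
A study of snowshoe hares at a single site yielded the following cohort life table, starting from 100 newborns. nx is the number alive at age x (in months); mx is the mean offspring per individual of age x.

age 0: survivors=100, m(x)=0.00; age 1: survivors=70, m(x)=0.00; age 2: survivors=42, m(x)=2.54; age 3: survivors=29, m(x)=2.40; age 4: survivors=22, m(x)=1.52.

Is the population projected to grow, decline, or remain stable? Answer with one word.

growing

lx = nx/n0 = nx/100: 1, 0.7, 0.42, 0.29, 0.22
R0 = Σ lx·mx = 0 + 0 + 1.0668 + 0.696 + 0.3344 = 2.0972
R0 > 1, so the population is growing.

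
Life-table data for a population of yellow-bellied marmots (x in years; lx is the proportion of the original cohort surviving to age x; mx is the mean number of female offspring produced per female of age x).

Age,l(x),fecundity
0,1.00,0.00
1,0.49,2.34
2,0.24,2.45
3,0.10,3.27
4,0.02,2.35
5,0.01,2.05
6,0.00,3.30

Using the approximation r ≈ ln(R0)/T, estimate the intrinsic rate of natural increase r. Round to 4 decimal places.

R0 = Σ lx·mx = 0 + 1.1466 + 0.588 + 0.327 + 0.047 + 0.0205 + 0 = 2.1291
Σ x·lx·mx = 3.5941; T = 3.5941/2.1291 = 1.68808…
r ≈ ln(R0)/T = ln(2.1291)/1.68808… = 0.447667… → 0.4477

0.4477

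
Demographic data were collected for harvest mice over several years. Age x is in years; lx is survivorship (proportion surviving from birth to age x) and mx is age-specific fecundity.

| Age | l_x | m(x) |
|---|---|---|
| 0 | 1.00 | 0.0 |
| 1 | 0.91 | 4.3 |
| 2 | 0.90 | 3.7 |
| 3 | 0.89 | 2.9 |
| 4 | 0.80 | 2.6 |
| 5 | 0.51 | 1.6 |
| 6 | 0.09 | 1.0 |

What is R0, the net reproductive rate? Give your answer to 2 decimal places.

12.81

lx·mx by age: 0, 3.913, 3.33, 2.581, 2.08, 0.816, 0.09
R0 = Σ lx·mx = 12.81 → 12.81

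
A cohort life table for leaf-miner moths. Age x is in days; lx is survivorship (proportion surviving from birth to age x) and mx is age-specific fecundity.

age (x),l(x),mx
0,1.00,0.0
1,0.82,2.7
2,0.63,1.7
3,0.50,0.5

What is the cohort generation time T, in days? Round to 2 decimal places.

lx·mx: 0, 2.214, 1.071, 0.25 → R0 = 3.535
x·lx·mx: 0, 2.214, 2.142, 0.75 → Σ = 5.106
T = 5.106 / 3.535 = 1.444413… → 1.44

1.44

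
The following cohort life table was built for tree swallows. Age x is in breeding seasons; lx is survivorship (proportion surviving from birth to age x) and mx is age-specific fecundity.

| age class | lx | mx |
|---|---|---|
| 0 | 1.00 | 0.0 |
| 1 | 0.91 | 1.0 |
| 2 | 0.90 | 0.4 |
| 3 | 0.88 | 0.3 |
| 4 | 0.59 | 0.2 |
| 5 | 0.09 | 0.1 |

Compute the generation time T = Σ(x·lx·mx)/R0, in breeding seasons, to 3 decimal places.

1.769

lx·mx: 0, 0.91, 0.36, 0.264, 0.118, 0.009 → R0 = 1.661
x·lx·mx: 0, 0.91, 0.72, 0.792, 0.472, 0.045 → Σ = 2.939
T = 2.939 / 1.661 = 1.769416… → 1.769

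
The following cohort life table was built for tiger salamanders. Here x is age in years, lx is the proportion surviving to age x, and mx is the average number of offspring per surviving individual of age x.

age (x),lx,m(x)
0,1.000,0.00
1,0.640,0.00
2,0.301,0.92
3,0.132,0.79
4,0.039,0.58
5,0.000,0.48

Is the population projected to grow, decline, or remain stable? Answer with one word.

declining

R0 = Σ lx·mx = 0 + 0 + 0.27692 + 0.10428 + 0.02262 + 0 = 0.40382
R0 < 1, so the population is declining.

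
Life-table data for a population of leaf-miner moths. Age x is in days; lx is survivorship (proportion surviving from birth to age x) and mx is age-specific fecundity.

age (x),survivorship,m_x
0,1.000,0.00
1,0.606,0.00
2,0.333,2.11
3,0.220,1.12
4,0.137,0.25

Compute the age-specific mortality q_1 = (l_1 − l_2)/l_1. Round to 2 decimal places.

q_1 = (l_1 − l_2) / l_1 = (0.606 − 0.333) / 0.606
     = 0.273 / 0.606 = 0.450495… → 0.45

0.45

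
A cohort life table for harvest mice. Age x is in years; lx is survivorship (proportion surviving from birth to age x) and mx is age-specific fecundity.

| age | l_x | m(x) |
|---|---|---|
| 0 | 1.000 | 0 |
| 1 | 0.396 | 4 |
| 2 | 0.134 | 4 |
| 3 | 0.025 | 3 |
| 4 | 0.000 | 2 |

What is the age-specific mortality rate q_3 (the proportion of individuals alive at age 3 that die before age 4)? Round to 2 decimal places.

1.00

q_3 = (l_3 − l_4) / l_3 = (0.025 − 0) / 0.025
     = 0.025 / 0.025 = 1 → 1.00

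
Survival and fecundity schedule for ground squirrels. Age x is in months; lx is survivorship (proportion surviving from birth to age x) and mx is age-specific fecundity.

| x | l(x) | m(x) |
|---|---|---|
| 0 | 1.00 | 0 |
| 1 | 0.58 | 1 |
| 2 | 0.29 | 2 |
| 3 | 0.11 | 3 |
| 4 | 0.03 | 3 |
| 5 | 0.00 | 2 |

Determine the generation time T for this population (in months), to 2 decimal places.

1.96

lx·mx: 0, 0.58, 0.58, 0.33, 0.09, 0 → R0 = 1.58
x·lx·mx: 0, 0.58, 1.16, 0.99, 0.36, 0 → Σ = 3.09
T = 3.09 / 1.58 = 1.955696… → 1.96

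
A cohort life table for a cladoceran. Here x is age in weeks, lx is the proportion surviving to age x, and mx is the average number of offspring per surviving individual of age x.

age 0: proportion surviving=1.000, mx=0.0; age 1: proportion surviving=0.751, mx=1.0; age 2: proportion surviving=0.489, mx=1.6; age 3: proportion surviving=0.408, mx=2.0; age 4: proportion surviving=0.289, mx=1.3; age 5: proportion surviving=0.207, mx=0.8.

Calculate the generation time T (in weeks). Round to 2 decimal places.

lx·mx: 0, 0.751, 0.7824, 0.816, 0.3757, 0.1656 → R0 = 2.8907
x·lx·mx: 0, 0.751, 1.5648, 2.448, 1.5028, 0.828 → Σ = 7.0946
T = 7.0946 / 2.8907 = 2.454284… → 2.45

2.45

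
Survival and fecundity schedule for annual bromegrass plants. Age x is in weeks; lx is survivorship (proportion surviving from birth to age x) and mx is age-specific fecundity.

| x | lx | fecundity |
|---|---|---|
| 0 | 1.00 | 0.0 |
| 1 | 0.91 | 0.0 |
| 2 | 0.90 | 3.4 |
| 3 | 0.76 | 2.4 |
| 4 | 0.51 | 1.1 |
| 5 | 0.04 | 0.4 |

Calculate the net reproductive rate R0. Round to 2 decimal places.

5.46

lx·mx by age: 0, 0, 3.06, 1.824, 0.561, 0.016
R0 = Σ lx·mx = 5.461 → 5.46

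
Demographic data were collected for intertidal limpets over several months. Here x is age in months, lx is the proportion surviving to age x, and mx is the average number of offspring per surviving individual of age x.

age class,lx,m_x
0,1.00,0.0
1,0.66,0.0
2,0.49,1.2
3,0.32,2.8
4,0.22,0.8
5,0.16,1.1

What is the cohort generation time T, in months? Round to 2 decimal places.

2.97

lx·mx: 0, 0, 0.588, 0.896, 0.176, 0.176 → R0 = 1.836
x·lx·mx: 0, 0, 1.176, 2.688, 0.704, 0.88 → Σ = 5.448
T = 5.448 / 1.836 = 2.96732… → 2.97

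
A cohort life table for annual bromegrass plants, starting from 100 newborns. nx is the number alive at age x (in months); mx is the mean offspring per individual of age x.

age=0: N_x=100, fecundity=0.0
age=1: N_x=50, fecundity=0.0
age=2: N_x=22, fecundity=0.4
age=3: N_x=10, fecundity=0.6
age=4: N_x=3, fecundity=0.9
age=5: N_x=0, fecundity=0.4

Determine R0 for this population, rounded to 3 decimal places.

0.175

lx = nx/n0 = nx/100: 1, 0.5, 0.22, 0.1, 0.03, 0
lx·mx by age: 0, 0, 0.088, 0.06, 0.027, 0
R0 = Σ lx·mx = 0.175 → 0.175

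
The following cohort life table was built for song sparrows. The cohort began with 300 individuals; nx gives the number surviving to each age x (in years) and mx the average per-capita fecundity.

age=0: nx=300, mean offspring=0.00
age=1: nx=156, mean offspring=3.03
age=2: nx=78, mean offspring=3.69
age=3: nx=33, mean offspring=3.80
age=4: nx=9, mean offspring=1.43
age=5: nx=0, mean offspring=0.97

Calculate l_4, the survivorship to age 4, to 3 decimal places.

l_4 = n_4/n_0 = 9/300 = 0.03 → 0.030

0.030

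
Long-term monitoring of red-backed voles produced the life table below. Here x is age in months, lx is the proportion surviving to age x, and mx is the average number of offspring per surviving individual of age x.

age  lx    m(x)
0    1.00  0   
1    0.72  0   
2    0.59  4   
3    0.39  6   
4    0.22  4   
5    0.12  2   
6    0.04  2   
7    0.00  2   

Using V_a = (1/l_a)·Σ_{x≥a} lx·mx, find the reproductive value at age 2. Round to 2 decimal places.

10.00

lx·mx for x ≥ 2: 2.36, 2.34, 0.88, 0.24, 0.08, 0 → sum = 5.9
V_2 = 5.9 / l_2 = 5.9 / 0.59 = 10 → 10.00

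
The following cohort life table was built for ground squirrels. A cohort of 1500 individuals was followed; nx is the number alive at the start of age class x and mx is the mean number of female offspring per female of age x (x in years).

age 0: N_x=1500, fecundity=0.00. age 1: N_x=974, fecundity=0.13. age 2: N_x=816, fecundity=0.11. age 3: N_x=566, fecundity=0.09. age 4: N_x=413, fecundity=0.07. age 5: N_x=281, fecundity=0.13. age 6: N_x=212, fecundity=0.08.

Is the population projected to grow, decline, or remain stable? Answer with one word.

declining

lx = nx/n0 = nx/1500: 1, 0.64933…, 0.544, 0.37733…, 0.27533…, 0.18733…, 0.14133…
R0 = Σ lx·mx = 0 + 0.084413… + 0.05984 + 0.03396… + 0.019273… + 0.024353… + 0.011307… = 0.233147…
R0 < 1, so the population is declining.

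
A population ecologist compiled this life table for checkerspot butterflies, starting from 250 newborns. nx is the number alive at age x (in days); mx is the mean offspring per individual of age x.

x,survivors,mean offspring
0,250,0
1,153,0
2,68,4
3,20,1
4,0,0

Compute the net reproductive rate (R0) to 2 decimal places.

1.17

lx = nx/n0 = nx/250: 1, 0.612, 0.272, 0.08, 0
lx·mx by age: 0, 0, 1.088, 0.08, 0
R0 = Σ lx·mx = 1.168 → 1.17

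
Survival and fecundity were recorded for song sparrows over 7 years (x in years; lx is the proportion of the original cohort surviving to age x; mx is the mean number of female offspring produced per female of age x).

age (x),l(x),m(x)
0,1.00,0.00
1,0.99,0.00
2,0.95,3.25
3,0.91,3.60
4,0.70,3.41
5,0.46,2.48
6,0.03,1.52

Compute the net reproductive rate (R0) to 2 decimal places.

9.94

lx·mx by age: 0, 0, 3.0875, 3.276, 2.387, 1.1408, 0.0456
R0 = Σ lx·mx = 9.9369 → 9.94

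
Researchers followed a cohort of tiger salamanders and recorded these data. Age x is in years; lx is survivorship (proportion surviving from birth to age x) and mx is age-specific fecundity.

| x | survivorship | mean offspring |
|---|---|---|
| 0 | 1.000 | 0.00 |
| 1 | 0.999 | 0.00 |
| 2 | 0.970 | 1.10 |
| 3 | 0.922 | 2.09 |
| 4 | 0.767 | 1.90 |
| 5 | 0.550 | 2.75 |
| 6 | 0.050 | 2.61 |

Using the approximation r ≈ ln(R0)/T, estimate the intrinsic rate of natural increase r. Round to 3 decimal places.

R0 = Σ lx·mx = 0 + 0 + 1.067 + 1.92698 + 1.4573 + 1.5125 + 0.1305 = 6.09428
Σ x·lx·mx = 22.08964; T = 22.08964/6.09428 = 3.62465…
r ≈ ln(R0)/T = ln(6.09428)/3.62465… = 0.49863… → 0.499

0.499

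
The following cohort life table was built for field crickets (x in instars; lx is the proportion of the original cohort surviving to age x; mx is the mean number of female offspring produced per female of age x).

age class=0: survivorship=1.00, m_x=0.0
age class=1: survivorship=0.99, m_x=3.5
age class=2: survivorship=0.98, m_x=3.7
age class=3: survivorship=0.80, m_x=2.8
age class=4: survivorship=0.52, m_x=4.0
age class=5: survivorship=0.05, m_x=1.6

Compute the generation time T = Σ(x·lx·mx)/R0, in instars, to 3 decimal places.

2.276

lx·mx: 0, 3.465, 3.626, 2.24, 2.08, 0.08 → R0 = 11.491
x·lx·mx: 0, 3.465, 7.252, 6.72, 8.32, 0.4 → Σ = 26.157
T = 26.157 / 11.491 = 2.276303… → 2.276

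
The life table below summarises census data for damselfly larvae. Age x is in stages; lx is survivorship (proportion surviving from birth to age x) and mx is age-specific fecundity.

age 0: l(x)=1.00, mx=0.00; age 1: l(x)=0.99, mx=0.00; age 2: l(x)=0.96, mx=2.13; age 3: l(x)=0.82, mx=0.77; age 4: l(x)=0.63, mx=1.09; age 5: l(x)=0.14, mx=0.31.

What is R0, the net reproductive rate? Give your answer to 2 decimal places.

3.41

lx·mx by age: 0, 0, 2.0448, 0.6314, 0.6867, 0.0434
R0 = Σ lx·mx = 3.4063 → 3.41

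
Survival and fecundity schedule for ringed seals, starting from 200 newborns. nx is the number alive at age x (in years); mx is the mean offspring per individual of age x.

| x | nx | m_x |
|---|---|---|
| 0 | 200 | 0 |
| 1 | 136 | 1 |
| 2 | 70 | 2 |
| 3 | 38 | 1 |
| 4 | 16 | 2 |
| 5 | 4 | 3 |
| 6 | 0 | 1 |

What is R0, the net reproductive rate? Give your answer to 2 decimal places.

1.79

lx = nx/n0 = nx/200: 1, 0.68, 0.35, 0.19, 0.08, 0.02, 0
lx·mx by age: 0, 0.68, 0.7, 0.19, 0.16, 0.06, 0
R0 = Σ lx·mx = 1.79 → 1.79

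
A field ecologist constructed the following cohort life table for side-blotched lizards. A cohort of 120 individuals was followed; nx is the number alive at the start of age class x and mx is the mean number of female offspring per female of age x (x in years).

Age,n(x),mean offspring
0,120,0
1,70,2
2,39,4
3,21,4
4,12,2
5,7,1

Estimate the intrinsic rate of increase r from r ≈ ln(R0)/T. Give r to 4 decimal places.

0.6060

lx = nx/n0 = nx/120: 1, 0.58333…, 0.325, 0.175, 0.1, 0.05833…
R0 = Σ lx·mx = 0 + 1.16667… + 1.3 + 0.7 + 0.2 + 0.05833… = 3.425…
Σ x·lx·mx = 6.958333…; T = 6.958333…/3.425… = 2.03163…
r ≈ ln(R0)/T = ln(3.425…)/2.03163… = 0.605967… → 0.6060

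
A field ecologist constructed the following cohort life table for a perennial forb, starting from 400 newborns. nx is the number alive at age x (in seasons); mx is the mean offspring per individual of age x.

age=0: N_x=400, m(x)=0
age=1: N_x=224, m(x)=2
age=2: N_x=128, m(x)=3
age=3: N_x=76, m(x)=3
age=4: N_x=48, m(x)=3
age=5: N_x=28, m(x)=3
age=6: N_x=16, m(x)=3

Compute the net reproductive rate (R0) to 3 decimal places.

3.340

lx = nx/n0 = nx/400: 1, 0.56, 0.32, 0.19, 0.12, 0.07, 0.04
lx·mx by age: 0, 1.12, 0.96, 0.57, 0.36, 0.21, 0.12
R0 = Σ lx·mx = 3.34 → 3.340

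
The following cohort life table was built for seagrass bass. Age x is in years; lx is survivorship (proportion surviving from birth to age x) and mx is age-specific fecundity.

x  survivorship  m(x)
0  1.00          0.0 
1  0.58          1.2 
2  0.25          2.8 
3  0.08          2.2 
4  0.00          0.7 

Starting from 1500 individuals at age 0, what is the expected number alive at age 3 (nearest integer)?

Expected survivors = N0 · l_3 = 1500 × 0.08 = 120 → 120

120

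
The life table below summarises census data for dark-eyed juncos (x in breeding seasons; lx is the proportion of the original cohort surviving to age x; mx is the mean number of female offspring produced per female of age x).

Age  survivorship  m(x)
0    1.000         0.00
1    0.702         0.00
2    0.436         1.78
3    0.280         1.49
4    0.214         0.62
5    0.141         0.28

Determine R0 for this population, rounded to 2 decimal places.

1.37

lx·mx by age: 0, 0, 0.77608, 0.4172, 0.13268, 0.03948
R0 = Σ lx·mx = 1.36544 → 1.37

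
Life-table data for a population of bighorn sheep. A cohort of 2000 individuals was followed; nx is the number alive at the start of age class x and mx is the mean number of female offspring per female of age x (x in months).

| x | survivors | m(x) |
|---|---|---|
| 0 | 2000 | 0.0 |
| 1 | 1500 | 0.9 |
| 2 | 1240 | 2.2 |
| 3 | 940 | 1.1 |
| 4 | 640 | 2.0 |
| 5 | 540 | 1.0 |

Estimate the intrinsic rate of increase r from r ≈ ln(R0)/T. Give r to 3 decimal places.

0.486

lx = nx/n0 = nx/2000: 1, 0.75, 0.62, 0.47, 0.32, 0.27
R0 = Σ lx·mx = 0 + 0.675 + 1.364 + 0.517 + 0.64 + 0.27 = 3.466
Σ x·lx·mx = 8.864; T = 8.864/3.466 = 2.55741…
r ≈ ln(R0)/T = ln(3.466)/2.55741… = 0.48604… → 0.486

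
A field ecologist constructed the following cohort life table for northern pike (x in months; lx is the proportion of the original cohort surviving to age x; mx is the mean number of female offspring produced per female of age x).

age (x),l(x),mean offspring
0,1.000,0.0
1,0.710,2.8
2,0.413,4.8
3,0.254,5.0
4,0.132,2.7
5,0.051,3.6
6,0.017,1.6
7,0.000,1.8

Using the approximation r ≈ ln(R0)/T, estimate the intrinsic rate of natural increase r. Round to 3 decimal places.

R0 = Σ lx·mx = 0 + 1.988 + 1.9824 + 1.27 + 0.3564 + 0.1836 + 0.0272 + 0 = 5.8076
Σ x·lx·mx = 12.2696; T = 12.2696/5.8076 = 2.11268…
r ≈ ln(R0)/T = ln(5.8076)/2.11268… = 0.83267… → 0.833

0.833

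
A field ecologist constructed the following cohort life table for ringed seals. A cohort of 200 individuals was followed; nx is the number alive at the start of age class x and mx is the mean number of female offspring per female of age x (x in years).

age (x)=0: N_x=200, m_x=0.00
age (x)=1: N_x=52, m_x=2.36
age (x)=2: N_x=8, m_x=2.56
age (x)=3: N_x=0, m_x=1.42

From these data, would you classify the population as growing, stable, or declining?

lx = nx/n0 = nx/200: 1, 0.26, 0.04, 0
R0 = Σ lx·mx = 0 + 0.6136 + 0.1024 + 0 = 0.716
R0 < 1, so the population is declining.

declining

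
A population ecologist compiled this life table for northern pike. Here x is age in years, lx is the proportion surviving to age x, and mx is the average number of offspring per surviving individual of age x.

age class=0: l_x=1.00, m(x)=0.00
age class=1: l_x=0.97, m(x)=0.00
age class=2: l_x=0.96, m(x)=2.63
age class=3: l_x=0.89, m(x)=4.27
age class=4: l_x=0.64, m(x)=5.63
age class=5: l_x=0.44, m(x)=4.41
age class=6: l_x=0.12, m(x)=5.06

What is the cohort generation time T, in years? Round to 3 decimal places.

3.544

lx·mx: 0, 0, 2.5248, 3.8003, 3.6032, 1.9404, 0.6072 → R0 = 12.4759
x·lx·mx: 0, 0, 5.0496, 11.4009, 14.4128, 9.702, 3.6432 → Σ = 44.2085
T = 44.2085 / 12.4759 = 3.543512… → 3.544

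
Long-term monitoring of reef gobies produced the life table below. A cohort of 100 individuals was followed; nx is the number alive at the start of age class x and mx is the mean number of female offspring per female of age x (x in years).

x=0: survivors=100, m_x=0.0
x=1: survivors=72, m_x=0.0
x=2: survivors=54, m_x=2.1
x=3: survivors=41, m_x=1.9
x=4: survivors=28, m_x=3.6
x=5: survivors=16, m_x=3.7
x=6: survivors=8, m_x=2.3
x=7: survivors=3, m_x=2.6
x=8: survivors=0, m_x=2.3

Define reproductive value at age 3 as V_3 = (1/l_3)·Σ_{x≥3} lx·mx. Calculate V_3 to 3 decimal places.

lx = nx/n0 = nx/100: 1, 0.72, 0.54, 0.41, 0.28, 0.16, 0.08, 0.03, 0
lx·mx for x ≥ 3: 0.779, 1.008, 0.592, 0.184, 0.078, 0 → sum = 2.641
V_3 = 2.641 / l_3 = 2.641 / 0.41 = 6.441463… → 6.441

6.441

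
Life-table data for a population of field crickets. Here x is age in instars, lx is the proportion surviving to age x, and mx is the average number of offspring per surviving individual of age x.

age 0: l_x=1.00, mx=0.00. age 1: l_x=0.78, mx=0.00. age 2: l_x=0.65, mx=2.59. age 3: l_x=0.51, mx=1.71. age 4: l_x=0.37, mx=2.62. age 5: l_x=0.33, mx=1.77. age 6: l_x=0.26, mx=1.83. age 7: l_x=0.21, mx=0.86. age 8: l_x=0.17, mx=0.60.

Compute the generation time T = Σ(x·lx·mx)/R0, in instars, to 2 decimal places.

3.64

lx·mx: 0, 0, 1.6835, 0.8721, 0.9694, 0.5841, 0.4758, 0.1806, 0.102 → R0 = 4.8675
x·lx·mx: 0, 0, 3.367, 2.6163, 3.8776, 2.9205, 2.8548, 1.2642, 0.816 → Σ = 17.7164
T = 17.7164 / 4.8675 = 3.639733… → 3.64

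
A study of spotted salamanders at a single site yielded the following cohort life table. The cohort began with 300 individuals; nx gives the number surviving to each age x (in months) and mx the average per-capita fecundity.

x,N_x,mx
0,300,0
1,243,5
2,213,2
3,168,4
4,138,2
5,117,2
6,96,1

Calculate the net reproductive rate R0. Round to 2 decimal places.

9.73

lx = nx/n0 = nx/300: 1, 0.81, 0.71, 0.56, 0.46, 0.39, 0.32
lx·mx by age: 0, 4.05, 1.42, 2.24, 0.92, 0.78, 0.32
R0 = Σ lx·mx = 9.73 → 9.73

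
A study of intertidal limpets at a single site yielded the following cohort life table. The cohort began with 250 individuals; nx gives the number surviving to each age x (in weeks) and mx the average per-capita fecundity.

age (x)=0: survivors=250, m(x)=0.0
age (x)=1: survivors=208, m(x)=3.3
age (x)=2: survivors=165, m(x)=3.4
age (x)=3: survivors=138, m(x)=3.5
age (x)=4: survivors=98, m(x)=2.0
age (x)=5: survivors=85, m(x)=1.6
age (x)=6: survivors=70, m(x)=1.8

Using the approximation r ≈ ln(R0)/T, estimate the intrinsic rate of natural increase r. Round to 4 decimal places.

lx = nx/n0 = nx/250: 1, 0.832, 0.66, 0.552, 0.392, 0.34, 0.28
R0 = Σ lx·mx = 0 + 2.7456 + 2.244 + 1.932 + 0.784 + 0.544 + 0.504 = 8.7536
Σ x·lx·mx = 21.9096; T = 21.9096/8.7536 = 2.50292…
r ≈ ln(R0)/T = ln(8.7536)/2.50292… = 0.866772… → 0.8668

0.8668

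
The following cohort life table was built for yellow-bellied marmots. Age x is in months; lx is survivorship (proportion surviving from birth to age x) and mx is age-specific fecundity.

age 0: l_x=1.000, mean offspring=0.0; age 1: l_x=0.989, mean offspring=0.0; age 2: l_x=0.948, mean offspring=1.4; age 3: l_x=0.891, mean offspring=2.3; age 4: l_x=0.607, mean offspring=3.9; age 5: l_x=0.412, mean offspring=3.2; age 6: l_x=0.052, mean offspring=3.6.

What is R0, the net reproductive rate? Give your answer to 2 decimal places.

lx·mx by age: 0, 0, 1.3272, 2.0493, 2.3673, 1.3184, 0.1872
R0 = Σ lx·mx = 7.2494 → 7.25

7.25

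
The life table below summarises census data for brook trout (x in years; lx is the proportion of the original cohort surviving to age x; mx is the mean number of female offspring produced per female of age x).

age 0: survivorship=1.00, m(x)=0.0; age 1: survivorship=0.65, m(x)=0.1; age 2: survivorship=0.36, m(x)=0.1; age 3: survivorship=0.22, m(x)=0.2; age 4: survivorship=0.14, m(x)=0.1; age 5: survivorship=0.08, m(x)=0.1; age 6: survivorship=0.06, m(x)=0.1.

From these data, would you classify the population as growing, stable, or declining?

declining

R0 = Σ lx·mx = 0 + 0.065 + 0.036 + 0.044 + 0.014 + 0.008 + 0.006 = 0.173
R0 < 1, so the population is declining.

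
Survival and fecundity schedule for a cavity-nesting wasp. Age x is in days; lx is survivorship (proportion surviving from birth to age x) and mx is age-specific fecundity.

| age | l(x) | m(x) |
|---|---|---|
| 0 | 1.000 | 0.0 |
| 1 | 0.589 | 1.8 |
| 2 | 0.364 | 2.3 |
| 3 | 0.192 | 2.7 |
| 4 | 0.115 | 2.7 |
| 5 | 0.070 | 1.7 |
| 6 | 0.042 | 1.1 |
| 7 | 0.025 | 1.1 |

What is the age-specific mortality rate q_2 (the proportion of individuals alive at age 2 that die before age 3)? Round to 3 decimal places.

q_2 = (l_2 − l_3) / l_2 = (0.364 − 0.192) / 0.364
     = 0.172 / 0.364 = 0.472527… → 0.473

0.473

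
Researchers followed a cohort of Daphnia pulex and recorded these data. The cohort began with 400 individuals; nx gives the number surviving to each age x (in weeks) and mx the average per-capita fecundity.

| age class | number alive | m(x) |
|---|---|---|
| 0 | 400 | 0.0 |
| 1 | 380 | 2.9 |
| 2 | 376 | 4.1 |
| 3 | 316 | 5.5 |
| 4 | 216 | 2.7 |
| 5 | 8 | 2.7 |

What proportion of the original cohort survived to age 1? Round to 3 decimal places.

0.950

l_1 = n_1/n_0 = 380/400 = 0.95 → 0.950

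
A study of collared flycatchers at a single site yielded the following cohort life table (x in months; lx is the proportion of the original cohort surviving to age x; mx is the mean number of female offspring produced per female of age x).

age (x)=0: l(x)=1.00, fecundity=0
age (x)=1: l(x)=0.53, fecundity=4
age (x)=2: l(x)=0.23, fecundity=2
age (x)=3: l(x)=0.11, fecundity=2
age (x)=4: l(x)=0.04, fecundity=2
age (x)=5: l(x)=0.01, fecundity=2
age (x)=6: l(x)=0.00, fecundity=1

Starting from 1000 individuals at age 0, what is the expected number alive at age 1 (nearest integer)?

530

Expected survivors = N0 · l_1 = 1000 × 0.53 = 530 → 530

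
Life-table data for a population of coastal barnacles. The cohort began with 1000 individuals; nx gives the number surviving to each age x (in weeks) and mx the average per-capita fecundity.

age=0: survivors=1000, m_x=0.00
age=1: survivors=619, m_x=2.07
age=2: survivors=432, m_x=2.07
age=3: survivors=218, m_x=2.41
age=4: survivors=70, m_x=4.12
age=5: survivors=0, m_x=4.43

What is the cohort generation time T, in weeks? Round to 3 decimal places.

lx = nx/n0 = nx/1000: 1, 0.619, 0.432, 0.218, 0.07, 0
lx·mx: 0, 1.28133, 0.89424, 0.52538, 0.2884, 0 → R0 = 2.98935
x·lx·mx: 0, 1.28133, 1.78848, 1.57614, 1.1536, 0 → Σ = 5.79955
T = 5.79955 / 2.98935 = 1.940071… → 1.940

1.940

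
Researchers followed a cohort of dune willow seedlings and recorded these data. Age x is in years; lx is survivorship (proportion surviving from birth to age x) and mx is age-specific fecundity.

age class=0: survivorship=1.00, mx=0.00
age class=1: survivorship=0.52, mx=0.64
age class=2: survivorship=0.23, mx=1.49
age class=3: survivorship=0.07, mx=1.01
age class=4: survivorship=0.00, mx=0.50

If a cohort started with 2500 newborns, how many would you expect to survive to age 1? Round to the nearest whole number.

1300

Expected survivors = N0 · l_1 = 2500 × 0.52 = 1300 → 1300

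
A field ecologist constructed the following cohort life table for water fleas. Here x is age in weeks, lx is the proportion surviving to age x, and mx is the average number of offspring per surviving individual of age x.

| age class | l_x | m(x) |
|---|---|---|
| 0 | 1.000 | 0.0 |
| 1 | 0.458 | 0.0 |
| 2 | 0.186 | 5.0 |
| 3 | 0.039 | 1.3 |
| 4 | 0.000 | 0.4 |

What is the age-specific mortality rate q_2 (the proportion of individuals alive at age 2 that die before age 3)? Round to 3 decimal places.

0.790

q_2 = (l_2 − l_3) / l_2 = (0.186 − 0.039) / 0.186
     = 0.147 / 0.186 = 0.790323… → 0.790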